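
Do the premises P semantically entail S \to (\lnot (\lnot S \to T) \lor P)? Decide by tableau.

Yes

Initial set: {P; \lnot (S \to (\lnot (\lnot S \to T) \lor P))}.
\lnot (S \to (\lnot (\lnot S \to T) \lor P)): α-rule — add S, \lnot (\lnot (\lnot S \to T) \lor P).
\lnot (\lnot (\lnot S \to T) \lor P): α-rule — add \lnot \lnot (\lnot S \to T), \lnot P.
× closes — contains both P and \lnot P.
All 1 branch closes.
Every branch closed, so the premises entail the conclusion.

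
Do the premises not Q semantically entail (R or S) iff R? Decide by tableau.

No

Initial set: {not Q; not ((R or S) iff R)}.
not ((R or S) iff R): β-rule — branch into (R or S), not R  //  not (R or S), R.
  branch 1 (add (R or S), not R):
    (R or S): β-rule — branch into R  //  S.
      branch 1.1 (add R):
        × closes — contains both R and not R.
      branch 1.2 (add S):
        ○ open, literals {Q=false, R=false, S=true}.
  branch 2 (add not (R or S), R):
    not (R or S): α-rule — add not R, not S.
    × closes — contains both R and not R.
2 branches closed, 1 open.
An open branch gives a countermodel: Q=false, R=false, S=true (unmentioned atoms arbitrary); the premises hold there but the conclusion fails.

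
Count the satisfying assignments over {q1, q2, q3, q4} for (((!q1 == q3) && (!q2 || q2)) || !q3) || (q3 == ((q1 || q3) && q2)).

Initial set: {((((!q1 == q3) && (!q2 || q2)) || !q3) || (q3 == ((q1 || q3) && q2)))}.
((((!q1 == q3) && (!q2 || q2)) || !q3) || (q3 == ((q1 || q3) && q2))): β-rule — branch into (((!q1 == q3) && (!q2 || q2)) || !q3)  //  (q3 == ((q1 || q3) && q2)).
  branch 1 (add (((!q1 == q3) && (!q2 || q2)) || !q3)):
    (((!q1 == q3) && (!q2 || q2)) || !q3): β-rule — branch into ((!q1 == q3) && (!q2 || q2))  //  !q3.
      branch 1.1 (add ((!q1 == q3) && (!q2 || q2))):
        ((!q1 == q3) && (!q2 || q2)): α-rule — add (!q1 == q3), (!q2 || q2).
        (!q1 == q3): β-rule — branch into !q1, q3  //  !!q1, !q3.
          branch 1.1.1 (add !q1, q3):
            (!q2 || q2): β-rule — branch into !q2  //  q2.
              branch 1.1.1.1 (add !q2):
                ○ open, literals {q1=0, q2=0, q3=1}.
              branch 1.1.1.2 (add q2):
                ○ open, literals {q1=0, q2=1, q3=1}.
          branch 1.1.2 (add !!q1, !q3):
            (!q2 || q2): β-rule — branch into !q2  //  q2.
              branch 1.1.2.1 (add !q2):
                ○ open, literals {q1=1, q2=0, q3=0}.
              branch 1.1.2.2 (add q2):
                ○ open, literals {q1=1, q2=1, q3=0}.
      branch 1.2 (add !q3):
        ○ open, literals {q3=0}.
  branch 2 (add (q3 == ((q1 || q3) && q2))):
    (q3 == ((q1 || q3) && q2)): β-rule — branch into q3, ((q1 || q3) && q2)  //  !q3, !((q1 || q3) && q2).
      branch 2.1 (add q3, ((q1 || q3) && q2)):
        ((q1 || q3) && q2): α-rule — add (q1 || q3), q2.
        (q1 || q3): β-rule — branch into q1  //  q3.
          branch 2.1.1 (add q1):
            ○ open, literals {q1=1, q2=1, q3=1}.
          branch 2.1.2 (add q3):
            ○ open, literals {q2=1, q3=1}.
      branch 2.2 (add !q3, !((q1 || q3) && q2)):
        !((q1 || q3) && q2): β-rule — branch into !(q1 || q3)  //  !q2.
          branch 2.2.1 (add !(q1 || q3)):
            !(q1 || q3): α-rule — add !q1, !q3.
            ○ open, literals {q1=0, q3=0}.
          branch 2.2.2 (add !q2):
            ○ open, literals {q2=0, q3=0}.
0 branches closed, 9 open.
Each open branch fixes some atoms; the unmentioned ones are free. Counting distinct full assignments: branch {q1=0, q2=0, q3=1} (q4) contributes 2 new; branch {q1=0, q2=1, q3=1} (q4) contributes 2 new; branch {q1=1, q2=0, q3=0} (q4) contributes 2 new; branch {q1=1, q2=1, q3=0} (q4) contributes 2 new; branch {q3=0} (q1, q2, q4) contributes 4 new; branch {q1=1, q2=1, q3=1} (q4) contributes 2 new; branch {q2=1, q3=1} (q1, q4) contributes 0 new; branch {q1=0, q3=0} (q2, q4) contributes 0 new; branch {q2=0, q3=0} (q1, q4) contributes 0 new. Total: 14.

14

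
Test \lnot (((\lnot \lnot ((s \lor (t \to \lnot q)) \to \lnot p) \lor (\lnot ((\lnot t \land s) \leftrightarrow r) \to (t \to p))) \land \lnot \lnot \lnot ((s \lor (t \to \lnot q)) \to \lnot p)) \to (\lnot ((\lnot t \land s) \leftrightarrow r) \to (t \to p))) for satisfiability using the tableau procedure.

Unsatisfiable

Initial set: {\lnot (((\lnot \lnot ((s \lor (t \to \lnot q)) \to \lnot p) \lor (\lnot ((\lnot t \land s) \leftrightarrow r) \to (t \to p))) \land \lnot \lnot \lnot ((s \lor (t \to \lnot q)) \to \lnot p)) \to (\lnot ((\lnot t \land s) \leftrightarrow r) \to (t \to p)))}.
\lnot (((\lnot \lnot ((s \lor (t \to \lnot q)) \to \lnot p) \lor (\lnot ((\lnot t \land s) \leftrightarrow r) \to (t \to p))) \land \lnot \lnot \lnot ((s \lor (t \to \lnot q)) \to \lnot p)) \to (\lnot ((\lnot t \land s) \leftrightarrow r) \to (t \to p))): α-rule — add ((\lnot \lnot ((s \lor (t \to \lnot q)) \to \lnot p) \lor (\lnot ((\lnot t \land s) \leftrightarrow r) \to (t \to p))) \land \lnot \lnot \lnot ((s \lor (t \to \lnot q)) \to \lnot p)), \lnot (\lnot ((\lnot t \land s) \leftrightarrow r) \to (t \to p)).
((\lnot \lnot ((s \lor (t \to \lnot q)) \to \lnot p) \lor (\lnot ((\lnot t \land s) \leftrightarrow r) \to (t \to p))) \land \lnot \lnot \lnot ((s \lor (t \to \lnot q)) \to \lnot p)): α-rule — add (\lnot \lnot ((s \lor (t \to \lnot q)) \to \lnot p) \lor (\lnot ((\lnot t \land s) \leftrightarrow r) \to (t \to p))), \lnot \lnot \lnot ((s \lor (t \to \lnot q)) \to \lnot p).
\lnot (\lnot ((\lnot t \land s) \leftrightarrow r) \to (t \to p)): α-rule — add \lnot ((\lnot t \land s) \leftrightarrow r), \lnot (t \to p).
\lnot \lnot \lnot ((s \lor (t \to \lnot q)) \to \lnot p): drop double negation, giving \lnot ((s \lor (t \to \lnot q)) \to \lnot p).
\lnot (t \to p): α-rule — add t, \lnot p.
\lnot ((s \lor (t \to \lnot q)) \to \lnot p): α-rule — add (s \lor (t \to \lnot q)), \lnot \lnot p.
× closes — contains both p and \lnot p.
All 1 branch closes.
Every branch closed; the formula is unsatisfiable.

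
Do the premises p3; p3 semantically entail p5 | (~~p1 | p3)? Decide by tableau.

Yes

Initial set: {p3; p3; ~(p5 | (~~p1 | p3))}.
~(p5 | (~~p1 | p3)): α-rule — add ~p5, ~(~~p1 | p3).
~(~~p1 | p3): α-rule — add ~~~p1, ~p3.
× closes — contains both p3 and ~p3.
All 1 branch closes.
Every branch closed, so the premises entail the conclusion.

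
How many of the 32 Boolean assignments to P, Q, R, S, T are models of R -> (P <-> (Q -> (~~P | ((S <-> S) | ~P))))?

Initial set: {(R -> (P <-> (Q -> (~~P | ((S <-> S) | ~P)))))}.
(R -> (P <-> (Q -> (~~P | ((S <-> S) | ~P))))): β-rule — branch into ~R  //  (P <-> (Q -> (~~P | ((S <-> S) | ~P)))).
  branch 1 (add ~R):
    ○ open, literals {R=0}.
  branch 2 (add (P <-> (Q -> (~~P | ((S <-> S) | ~P))))):
    (P <-> (Q -> (~~P | ((S <-> S) | ~P)))): β-rule — branch into P, (Q -> (~~P | ((S <-> S) | ~P)))  //  ~P, ~(Q -> (~~P | ((S <-> S) | ~P))).
      branch 2.1 (add P, (Q -> (~~P | ((S <-> S) | ~P)))):
        (Q -> (~~P | ((S <-> S) | ~P))): β-rule — branch into ~Q  //  (~~P | ((S <-> S) | ~P)).
          branch 2.1.1 (add ~Q):
            ○ open, literals {P=1, Q=0}.
          branch 2.1.2 (add (~~P | ((S <-> S) | ~P))):
            (~~P | ((S <-> S) | ~P)): β-rule — branch into ~~P  //  ((S <-> S) | ~P).
              branch 2.1.2.1 (add ~~P):
                ~~P: drop double negation, giving P.
                ○ open, literals {P=1}.
              branch 2.1.2.2 (add ((S <-> S) | ~P)):
                ((S <-> S) | ~P): β-rule — branch into (S <-> S)  //  ~P.
                  branch 2.1.2.2.1 (add (S <-> S)):
                    (S <-> S): β-rule — branch into S, S  //  ~S, ~S.
                      branch 2.1.2.2.1.1 (add S, S):
                        ○ open, literals {P=1, S=1}.
                      branch 2.1.2.2.1.2 (add ~S, ~S):
                        ○ open, literals {P=1, S=0}.
                  branch 2.1.2.2.2 (add ~P):
                    × closes — contains both P and ~P.
      branch 2.2 (add ~P, ~(Q -> (~~P | ((S <-> S) | ~P)))):
        ~(Q -> (~~P | ((S <-> S) | ~P))): α-rule — add Q, ~(~~P | ((S <-> S) | ~P)).
        ~(~~P | ((S <-> S) | ~P)): α-rule — add ~~~P, ~((S <-> S) | ~P).
        ~~~P: drop double negation, giving ~P.
        ~((S <-> S) | ~P): α-rule — add ~(S <-> S), ~~P.
        × closes — contains both P and ~P.
2 branches closed, 5 open.
Each open branch fixes some atoms; the unmentioned ones are free. Counting distinct full assignments: branch {R=0} (P, Q, S, T) contributes 16 new; branch {P=1, Q=0} (R, S, T) contributes 4 new; branch {P=1} (Q, R, S, T) contributes 4 new; branch {P=1, S=1} (Q, R, T) contributes 0 new; branch {P=1, S=0} (Q, R, T) contributes 0 new. Total: 24.

24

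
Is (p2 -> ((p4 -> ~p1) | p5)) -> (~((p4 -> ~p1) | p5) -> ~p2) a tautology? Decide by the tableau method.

Valid

Assume the negation and expand:
Initial set: {~((p2 -> ((p4 -> ~p1) | p5)) -> (~((p4 -> ~p1) | p5) -> ~p2))}.
~((p2 -> ((p4 -> ~p1) | p5)) -> (~((p4 -> ~p1) | p5) -> ~p2)): α-rule — add (p2 -> ((p4 -> ~p1) | p5)), ~(~((p4 -> ~p1) | p5) -> ~p2).
~(~((p4 -> ~p1) | p5) -> ~p2): α-rule — add ~((p4 -> ~p1) | p5), ~~p2.
~((p4 -> ~p1) | p5): α-rule — add ~(p4 -> ~p1), ~p5.
~(p4 -> ~p1): α-rule — add p4, ~~p1.
(p2 -> ((p4 -> ~p1) | p5)): β-rule — branch into ~p2  //  ((p4 -> ~p1) | p5).
  branch 1 (add ~p2):
    × closes — contains both p2 and ~p2.
  branch 2 (add ((p4 -> ~p1) | p5)):
    ((p4 -> ~p1) | p5): β-rule — branch into (p4 -> ~p1)  //  p5.
      branch 2.1 (add (p4 -> ~p1)):
        (p4 -> ~p1): β-rule — branch into ~p4  //  ~p1.
          branch 2.1.1 (add ~p4):
            × closes — contains both p4 and ~p4.
          branch 2.1.2 (add ~p1):
            × closes — contains both p1 and ~p1.
      branch 2.2 (add p5):
        × closes — contains both p5 and ~p5.
All 4 branches close.
Every branch closed, so the negation is unsatisfiable and the formula is valid.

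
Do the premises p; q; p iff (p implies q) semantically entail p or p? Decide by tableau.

Initial set: {p; q; (p iff (p implies q)); not (p or p)}.
not (p or p): α-rule — add not p, not p.
× closes — contains both p and not p.
All 1 branch closes.
Every branch closed, so the premises entail the conclusion.

Yes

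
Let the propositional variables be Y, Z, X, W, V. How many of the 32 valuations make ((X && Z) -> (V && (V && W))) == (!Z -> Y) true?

18

Initial set: {(((X && Z) -> (V && (V && W))) == (!Z -> Y))}.
(((X && Z) -> (V && (V && W))) == (!Z -> Y)): β-rule — branch into ((X && Z) -> (V && (V && W))), (!Z -> Y)  //  !((X && Z) -> (V && (V && W))), !(!Z -> Y).
  branch 1 (add ((X && Z) -> (V && (V && W))), (!Z -> Y)):
    ((X && Z) -> (V && (V && W))): β-rule — branch into !(X && Z)  //  (V && (V && W)).
      branch 1.1 (add !(X && Z)):
        (!Z -> Y): β-rule — branch into !!Z  //  Y.
          branch 1.1.1 (add !!Z):
            !(X && Z): β-rule — branch into !X  //  !Z.
              branch 1.1.1.1 (add !X):
                ○ open, literals {X=0, Z=1}.
              branch 1.1.1.2 (add !Z):
                × closes — contains both Z and !Z.
          branch 1.1.2 (add Y):
            !(X && Z): β-rule — branch into !X  //  !Z.
              branch 1.1.2.1 (add !X):
                ○ open, literals {X=0, Y=1}.
              branch 1.1.2.2 (add !Z):
                ○ open, literals {Y=1, Z=0}.
      branch 1.2 (add (V && (V && W))):
        (V && (V && W)): α-rule — add V, (V && W).
        (V && W): α-rule — add V, W.
        (!Z -> Y): β-rule — branch into !!Z  //  Y.
          branch 1.2.1 (add !!Z):
            ○ open, literals {V=1, W=1, Z=1}.
          branch 1.2.2 (add Y):
            ○ open, literals {V=1, W=1, Y=1}.
  branch 2 (add !((X && Z) -> (V && (V && W))), !(!Z -> Y)):
    !((X && Z) -> (V && (V && W))): α-rule — add (X && Z), !(V && (V && W)).
    !(!Z -> Y): α-rule — add !Z, !Y.
    (X && Z): α-rule — add X, Z.
    × closes — contains both Z and !Z.
2 branches closed, 5 open.
Each open branch fixes some atoms; the unmentioned ones are free. Counting distinct full assignments: branch {X=0, Z=1} (Y, W, V) contributes 8 new; branch {X=0, Y=1} (Z, W, V) contributes 4 new; branch {Y=1, Z=0} (X, W, V) contributes 4 new; branch {V=1, W=1, Z=1} (Y, X) contributes 2 new; branch {V=1, W=1, Y=1} (Z, X) contributes 0 new. Total: 18.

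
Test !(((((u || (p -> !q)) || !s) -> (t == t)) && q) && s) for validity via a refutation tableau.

Not valid

Assume the negation and expand:
Initial set: {!!(((((u || (p -> !q)) || !s) -> (t == t)) && q) && s)}.
!!(((((u || (p -> !q)) || !s) -> (t == t)) && q) && s): α-rule — add ((((u || (p -> !q)) || !s) -> (t == t)) && q), s.
((((u || (p -> !q)) || !s) -> (t == t)) && q): α-rule — add (((u || (p -> !q)) || !s) -> (t == t)), q.
(((u || (p -> !q)) || !s) -> (t == t)): β-rule — branch into !((u || (p -> !q)) || !s)  //  (t == t).
  branch 1 (add !((u || (p -> !q)) || !s)):
    !((u || (p -> !q)) || !s): α-rule — add !(u || (p -> !q)), !!s.
    !(u || (p -> !q)): α-rule — add !u, !(p -> !q).
    !(p -> !q): α-rule — add p, !!q.
    ○ open, literals {p=1, q=1, s=1, u=0}.
  branch 2 (add (t == t)):
    (t == t): β-rule — branch into t, t  //  !t, !t.
      branch 2.1 (add t, t):
        ○ open, literals {q=1, s=1, t=1}.
      branch 2.2 (add !t, !t):
        ○ open, literals {q=1, s=1, t=0}.
0 branches closed, 3 open.
An open branch gives a countermodel: p=1, q=1, s=1, u=0 (unmentioned atoms arbitrary); under it the original formula is false.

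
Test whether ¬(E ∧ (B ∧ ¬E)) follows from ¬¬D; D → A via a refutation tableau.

Yes

Initial set: {T ¬¬D; T (D → A); F ¬(E ∧ (B ∧ ¬E))}.
T ¬¬D: drop double negation, giving T D.
F ¬(E ∧ (B ∧ ¬E)): α-rule — add T E, T (B ∧ ¬E).
T (B ∧ ¬E): α-rule — add T B, T ¬E.
× closes — contains both E and ¬E.
All 1 branch closes.
Every branch closed, so the premises entail the conclusion.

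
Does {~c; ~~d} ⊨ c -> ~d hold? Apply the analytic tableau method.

Yes

Initial set: {~c; ~~d; ~(c -> ~d)}.
~~d: drop double negation, giving d.
~(c -> ~d): α-rule — add c, ~~d.
× closes — contains both c and ~c.
All 1 branch closes.
Every branch closed, so the premises entail the conclusion.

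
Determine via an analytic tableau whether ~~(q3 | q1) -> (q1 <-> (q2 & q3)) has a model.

Initial set: {(~~(q3 | q1) -> (q1 <-> (q2 & q3)))}.
(~~(q3 | q1) -> (q1 <-> (q2 & q3))): β-rule — branch into ~~~(q3 | q1)  //  (q1 <-> (q2 & q3)).
  branch 1 (add ~~~(q3 | q1)):
    ~~~(q3 | q1): drop double negation, giving ~(q3 | q1).
    ~(q3 | q1): α-rule — add ~q3, ~q1.
    ○ open, literals {q1=F, q3=F}.
  branch 2 (add (q1 <-> (q2 & q3))):
    (q1 <-> (q2 & q3)): β-rule — branch into q1, (q2 & q3)  //  ~q1, ~(q2 & q3).
      branch 2.1 (add q1, (q2 & q3)):
        (q2 & q3): α-rule — add q2, q3.
        ○ open, literals {q1=T, q2=T, q3=T}.
      branch 2.2 (add ~q1, ~(q2 & q3)):
        ~(q2 & q3): β-rule — branch into ~q2  //  ~q3.
          branch 2.2.1 (add ~q2):
            ○ open, literals {q1=F, q2=F}.
          branch 2.2.2 (add ~q3):
            ○ open, literals {q1=F, q3=F}.
0 branches closed, 4 open.
An open branch gives a satisfying assignment: q1=F, q3=F.

Satisfiable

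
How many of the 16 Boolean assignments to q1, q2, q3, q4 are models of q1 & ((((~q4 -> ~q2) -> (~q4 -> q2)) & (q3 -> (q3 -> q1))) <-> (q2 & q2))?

Initial set: {T (q1 & ((((~q4 -> ~q2) -> (~q4 -> q2)) & (q3 -> (q3 -> q1))) <-> (q2 & q2)))}.
T (q1 & ((((~q4 -> ~q2) -> (~q4 -> q2)) & (q3 -> (q3 -> q1))) <-> (q2 & q2))): α-rule — add T q1, T ((((~q4 -> ~q2) -> (~q4 -> q2)) & (q3 -> (q3 -> q1))) <-> (q2 & q2)).
T ((((~q4 -> ~q2) -> (~q4 -> q2)) & (q3 -> (q3 -> q1))) <-> (q2 & q2)): β-rule — branch into T (((~q4 -> ~q2) -> (~q4 -> q2)) & (q3 -> (q3 -> q1))), T (q2 & q2)  //  F (((~q4 -> ~q2) -> (~q4 -> q2)) & (q3 -> (q3 -> q1))), F (q2 & q2).
  branch 1 (add T (((~q4 -> ~q2) -> (~q4 -> q2)) & (q3 -> (q3 -> q1))), T (q2 & q2)):
    T (((~q4 -> ~q2) -> (~q4 -> q2)) & (q3 -> (q3 -> q1))): α-rule — add T ((~q4 -> ~q2) -> (~q4 -> q2)), T (q3 -> (q3 -> q1)).
    T (q2 & q2): α-rule — add T q2, T q2.
    T ((~q4 -> ~q2) -> (~q4 -> q2)): β-rule — branch into F (~q4 -> ~q2)  //  T (~q4 -> q2).
      branch 1.1 (add F (~q4 -> ~q2)):
        F (~q4 -> ~q2): α-rule — add T ~q4, F ~q2.
        T (q3 -> (q3 -> q1)): β-rule — branch into F q3  //  T (q3 -> q1).
          branch 1.1.1 (add F q3):
            ○ open, literals {q1=T, q2=T, q3=F, q4=F}.
          branch 1.1.2 (add T (q3 -> q1)):
            T (q3 -> q1): β-rule — branch into F q3  //  T q1.
              branch 1.1.2.1 (add F q3):
                ○ open, literals {q1=T, q2=T, q3=F, q4=F}.
              branch 1.1.2.2 (add T q1):
                ○ open, literals {q1=T, q2=T, q4=F}.
      branch 1.2 (add T (~q4 -> q2)):
        T (q3 -> (q3 -> q1)): β-rule — branch into F q3  //  T (q3 -> q1).
          branch 1.2.1 (add F q3):
            T (~q4 -> q2): β-rule — branch into F ~q4  //  T q2.
              branch 1.2.1.1 (add F ~q4):
                ○ open, literals {q1=T, q2=T, q3=F, q4=T}.
              branch 1.2.1.2 (add T q2):
                ○ open, literals {q1=T, q2=T, q3=F}.
          branch 1.2.2 (add T (q3 -> q1)):
            T (~q4 -> q2): β-rule — branch into F ~q4  //  T q2.
              branch 1.2.2.1 (add F ~q4):
                T (q3 -> q1): β-rule — branch into F q3  //  T q1.
                  branch 1.2.2.1.1 (add F q3):
                    ○ open, literals {q1=T, q2=T, q3=F, q4=T}.
                  branch 1.2.2.1.2 (add T q1):
                    ○ open, literals {q1=T, q2=T, q4=T}.
              branch 1.2.2.2 (add T q2):
                T (q3 -> q1): β-rule — branch into F q3  //  T q1.
                  branch 1.2.2.2.1 (add F q3):
                    ○ open, literals {q1=T, q2=T, q3=F}.
                  branch 1.2.2.2.2 (add T q1):
                    ○ open, literals {q1=T, q2=T}.
  branch 2 (add F (((~q4 -> ~q2) -> (~q4 -> q2)) & (q3 -> (q3 -> q1))), F (q2 & q2)):
    F (((~q4 -> ~q2) -> (~q4 -> q2)) & (q3 -> (q3 -> q1))): β-rule — branch into F ((~q4 -> ~q2) -> (~q4 -> q2))  //  F (q3 -> (q3 -> q1)).
      branch 2.1 (add F ((~q4 -> ~q2) -> (~q4 -> q2))):
        F ((~q4 -> ~q2) -> (~q4 -> q2)): α-rule — add T (~q4 -> ~q2), F (~q4 -> q2).
        F (~q4 -> q2): α-rule — add T ~q4, F q2.
        F (q2 & q2): β-rule — branch into F q2  //  F q2.
          branch 2.1.1 (add F q2):
            T (~q4 -> ~q2): β-rule — branch into F ~q4  //  T ~q2.
              branch 2.1.1.1 (add F ~q4):
                × closes — contains both q4 and ~q4.
              branch 2.1.1.2 (add T ~q2):
                ○ open, literals {q1=T, q2=F, q4=F}.
          branch 2.1.2 (add F q2):
            T (~q4 -> ~q2): β-rule — branch into F ~q4  //  T ~q2.
              branch 2.1.2.1 (add F ~q4):
                × closes — contains both q4 and ~q4.
              branch 2.1.2.2 (add T ~q2):
                ○ open, literals {q1=T, q2=F, q4=F}.
      branch 2.2 (add F (q3 -> (q3 -> q1))):
        F (q3 -> (q3 -> q1)): α-rule — add T q3, F (q3 -> q1).
        F (q3 -> q1): α-rule — add T q3, F q1.
        × closes — contains both q1 and ~q1.
3 branches closed, 11 open.
Each open branch fixes some atoms; the unmentioned ones are free. Counting distinct full assignments: branch {q1=T, q2=T, q3=F, q4=F} (none free) contributes 1 new; branch {q1=T, q2=T, q3=F, q4=F} (none free) contributes 0 new; branch {q1=T, q2=T, q4=F} (q3) contributes 1 new; branch {q1=T, q2=T, q3=F, q4=T} (none free) contributes 1 new; branch {q1=T, q2=T, q3=F} (q4) contributes 0 new; branch {q1=T, q2=T, q3=F, q4=T} (none free) contributes 0 new; branch {q1=T, q2=T, q4=T} (q3) contributes 1 new; branch {q1=T, q2=T, q3=F} (q4) contributes 0 new; branch {q1=T, q2=T} (q3, q4) contributes 0 new; branch {q1=T, q2=F, q4=F} (q3) contributes 2 new; branch {q1=T, q2=F, q4=F} (q3) contributes 0 new. Total: 6.

6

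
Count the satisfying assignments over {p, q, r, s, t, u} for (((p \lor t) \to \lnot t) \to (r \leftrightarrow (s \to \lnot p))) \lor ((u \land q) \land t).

48

Initial set: {T ((((p \lor t) \to \lnot t) \to (r \leftrightarrow (s \to \lnot p))) \lor ((u \land q) \land t))}.
T ((((p \lor t) \to \lnot t) \to (r \leftrightarrow (s \to \lnot p))) \lor ((u \land q) \land t)): β-rule — branch into T (((p \lor t) \to \lnot t) \to (r \leftrightarrow (s \to \lnot p)))  //  T ((u \land q) \land t).
  branch 1 (add T (((p \lor t) \to \lnot t) \to (r \leftrightarrow (s \to \lnot p)))):
    T (((p \lor t) \to \lnot t) \to (r \leftrightarrow (s \to \lnot p))): β-rule — branch into F ((p \lor t) \to \lnot t)  //  T (r \leftrightarrow (s \to \lnot p)).
      branch 1.1 (add F ((p \lor t) \to \lnot t)):
        F ((p \lor t) \to \lnot t): α-rule — add T (p \lor t), F \lnot t.
        T (p \lor t): β-rule — branch into T p  //  T t.
          branch 1.1.1 (add T p):
            ○ open, literals {p=1, t=1}.
          branch 1.1.2 (add T t):
            ○ open, literals {t=1}.
      branch 1.2 (add T (r \leftrightarrow (s \to \lnot p))):
        T (r \leftrightarrow (s \to \lnot p)): β-rule — branch into T r, T (s \to \lnot p)  //  F r, F (s \to \lnot p).
          branch 1.2.1 (add T r, T (s \to \lnot p)):
            T (s \to \lnot p): β-rule — branch into F s  //  T \lnot p.
              branch 1.2.1.1 (add F s):
                ○ open, literals {r=1, s=0}.
              branch 1.2.1.2 (add T \lnot p):
                ○ open, literals {p=0, r=1}.
          branch 1.2.2 (add F r, F (s \to \lnot p)):
            F (s \to \lnot p): α-rule — add T s, F \lnot p.
            ○ open, literals {p=1, r=0, s=1}.
  branch 2 (add T ((u \land q) \land t)):
    T ((u \land q) \land t): α-rule — add T (u \land q), T t.
    T (u \land q): α-rule — add T u, T q.
    ○ open, literals {q=1, t=1, u=1}.
0 branches closed, 6 open.
Each open branch fixes some atoms; the unmentioned ones are free. Counting distinct full assignments: branch {p=1, t=1} (q, r, s, u) contributes 16 new; branch {t=1} (p, q, r, s, u) contributes 16 new; branch {r=1, s=0} (p, q, t, u) contributes 8 new; branch {p=0, r=1} (q, s, t, u) contributes 4 new; branch {p=1, r=0, s=1} (q, t, u) contributes 4 new; branch {q=1, t=1, u=1} (p, r, s) contributes 0 new. Total: 48.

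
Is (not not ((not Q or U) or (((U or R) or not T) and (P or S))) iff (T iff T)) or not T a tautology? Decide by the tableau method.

Assume the negation and expand:
Initial set: {not ((not not ((not Q or U) or (((U or R) or not T) and (P or S))) iff (T iff T)) or not T)}.
not ((not not ((not Q or U) or (((U or R) or not T) and (P or S))) iff (T iff T)) or not T): α-rule — add not (not not ((not Q or U) or (((U or R) or not T) and (P or S))) iff (T iff T)), not not T.
not (not not ((not Q or U) or (((U or R) or not T) and (P or S))) iff (T iff T)): β-rule — branch into not not ((not Q or U) or (((U or R) or not T) and (P or S))), not (T iff T)  //  not not not ((not Q or U) or (((U or R) or not T) and (P or S))), (T iff T).
  branch 1 (add not not ((not Q or U) or (((U or R) or not T) and (P or S))), not (T iff T)):
    not not ((not Q or U) or (((U or R) or not T) and (P or S))): drop double negation, giving ((not Q or U) or (((U or R) or not T) and (P or S))).
    not (T iff T): β-rule — branch into T, not T  //  not T, T.
      branch 1.1 (add T, not T):
        × closes — contains both T and not T.
      branch 1.2 (add not T, T):
        × closes — contains both T and not T.
  branch 2 (add not not not ((not Q or U) or (((U or R) or not T) and (P or S))), (T iff T)):
    not not not ((not Q or U) or (((U or R) or not T) and (P or S))): drop double negation, giving not ((not Q or U) or (((U or R) or not T) and (P or S))).
    not ((not Q or U) or (((U or R) or not T) and (P or S))): α-rule — add not (not Q or U), not (((U or R) or not T) and (P or S)).
    not (not Q or U): α-rule — add not not Q, not U.
    (T iff T): β-rule — branch into T, T  //  not T, not T.
      branch 2.1 (add T, T):
        not (((U or R) or not T) and (P or S)): β-rule — branch into not ((U or R) or not T)  //  not (P or S).
          branch 2.1.1 (add not ((U or R) or not T)):
            not ((U or R) or not T): α-rule — add not (U or R), not not T.
            not (U or R): α-rule — add not U, not R.
            ○ open, literals {Q=1, R=0, T=1, U=0}.
          branch 2.1.2 (add not (P or S)):
            not (P or S): α-rule — add not P, not S.
            ○ open, literals {P=0, Q=1, S=0, T=1, U=0}.
      branch 2.2 (add not T, not T):
        × closes — contains both T and not T.
3 branches closed, 2 open.
An open branch gives a countermodel: Q=1, R=0, T=1, U=0 (unmentioned atoms arbitrary); under it the original formula is false.

Not valid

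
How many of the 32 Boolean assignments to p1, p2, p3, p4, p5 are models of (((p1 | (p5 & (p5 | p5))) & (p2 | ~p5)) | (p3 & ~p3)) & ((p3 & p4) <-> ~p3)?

Initial set: {((((p1 | (p5 & (p5 | p5))) & (p2 | ~p5)) | (p3 & ~p3)) & ((p3 & p4) <-> ~p3))}.
((((p1 | (p5 & (p5 | p5))) & (p2 | ~p5)) | (p3 & ~p3)) & ((p3 & p4) <-> ~p3)): α-rule — add (((p1 | (p5 & (p5 | p5))) & (p2 | ~p5)) | (p3 & ~p3)), ((p3 & p4) <-> ~p3).
(((p1 | (p5 & (p5 | p5))) & (p2 | ~p5)) | (p3 & ~p3)): β-rule — branch into ((p1 | (p5 & (p5 | p5))) & (p2 | ~p5))  //  (p3 & ~p3).
  branch 1 (add ((p1 | (p5 & (p5 | p5))) & (p2 | ~p5))):
    ((p1 | (p5 & (p5 | p5))) & (p2 | ~p5)): α-rule — add (p1 | (p5 & (p5 | p5))), (p2 | ~p5).
    ((p3 & p4) <-> ~p3): β-rule — branch into (p3 & p4), ~p3  //  ~(p3 & p4), ~~p3.
      branch 1.1 (add (p3 & p4), ~p3):
        (p3 & p4): α-rule — add p3, p4.
        × closes — contains both p3 and ~p3.
      branch 1.2 (add ~(p3 & p4), ~~p3):
        (p1 | (p5 & (p5 | p5))): β-rule — branch into p1  //  (p5 & (p5 | p5)).
          branch 1.2.1 (add p1):
            (p2 | ~p5): β-rule — branch into p2  //  ~p5.
              branch 1.2.1.1 (add p2):
                ~(p3 & p4): β-rule — branch into ~p3  //  ~p4.
                  branch 1.2.1.1.1 (add ~p3):
                    × closes — contains both p3 and ~p3.
                  branch 1.2.1.1.2 (add ~p4):
                    ○ open, literals {p1=true, p2=true, p3=true, p4=false}.
              branch 1.2.1.2 (add ~p5):
                ~(p3 & p4): β-rule — branch into ~p3  //  ~p4.
                  branch 1.2.1.2.1 (add ~p3):
                    × closes — contains both p3 and ~p3.
                  branch 1.2.1.2.2 (add ~p4):
                    ○ open, literals {p1=true, p3=true, p4=false, p5=false}.
          branch 1.2.2 (add (p5 & (p5 | p5))):
            (p5 & (p5 | p5)): α-rule — add p5, (p5 | p5).
            (p2 | ~p5): β-rule — branch into p2  //  ~p5.
              branch 1.2.2.1 (add p2):
                ~(p3 & p4): β-rule — branch into ~p3  //  ~p4.
                  branch 1.2.2.1.1 (add ~p3):
                    × closes — contains both p3 and ~p3.
                  branch 1.2.2.1.2 (add ~p4):
                    (p5 | p5): β-rule — branch into p5  //  p5.
                      branch 1.2.2.1.2.1 (add p5):
                        ○ open, literals {p2=true, p3=true, p4=false, p5=true}.
                      branch 1.2.2.1.2.2 (add p5):
                        ○ open, literals {p2=true, p3=true, p4=false, p5=true}.
              branch 1.2.2.2 (add ~p5):
                × closes — contains both p5 and ~p5.
  branch 2 (add (p3 & ~p3)):
    (p3 & ~p3): α-rule — add p3, ~p3.
    × closes — contains both p3 and ~p3.
6 branches closed, 4 open.
Each open branch fixes some atoms; the unmentioned ones are free. Counting distinct full assignments: branch {p1=true, p2=true, p3=true, p4=false} (p5) contributes 2 new; branch {p1=true, p3=true, p4=false, p5=false} (p2) contributes 1 new; branch {p2=true, p3=true, p4=false, p5=true} (p1) contributes 1 new; branch {p2=true, p3=true, p4=false, p5=true} (p1) contributes 0 new. Total: 4.

4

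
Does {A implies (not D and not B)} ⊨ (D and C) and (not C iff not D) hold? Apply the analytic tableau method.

No

Initial set: {(A implies (not D and not B)); not ((D and C) and (not C iff not D))}.
(A implies (not D and not B)): β-rule — branch into not A  //  (not D and not B).
  branch 1 (add not A):
    not ((D and C) and (not C iff not D)): β-rule — branch into not (D and C)  //  not (not C iff not D).
      branch 1.1 (add not (D and C)):
        not (D and C): β-rule — branch into not D  //  not C.
          branch 1.1.1 (add not D):
            ○ open, literals {A=false, D=false}.
          branch 1.1.2 (add not C):
            ○ open, literals {A=false, C=false}.
      branch 1.2 (add not (not C iff not D)):
        not (not C iff not D): β-rule — branch into not C, not not D  //  not not C, not D.
          branch 1.2.1 (add not C, not not D):
            ○ open, literals {A=false, C=false, D=true}.
          branch 1.2.2 (add not not C, not D):
            ○ open, literals {A=false, C=true, D=false}.
  branch 2 (add (not D and not B)):
    (not D and not B): α-rule — add not D, not B.
    not ((D and C) and (not C iff not D)): β-rule — branch into not (D and C)  //  not (not C iff not D).
      branch 2.1 (add not (D and C)):
        not (D and C): β-rule — branch into not D  //  not C.
          branch 2.1.1 (add not D):
            ○ open, literals {B=false, D=false}.
          branch 2.1.2 (add not C):
            ○ open, literals {B=false, C=false, D=false}.
      branch 2.2 (add not (not C iff not D)):
        not (not C iff not D): β-rule — branch into not C, not not D  //  not not C, not D.
          branch 2.2.1 (add not C, not not D):
            × closes — contains both D and not D.
          branch 2.2.2 (add not not C, not D):
            ○ open, literals {B=false, C=true, D=false}.
1 branch closed, 7 open.
An open branch gives a countermodel: A=false, D=false (unmentioned atoms arbitrary); the premises hold there but the conclusion fails.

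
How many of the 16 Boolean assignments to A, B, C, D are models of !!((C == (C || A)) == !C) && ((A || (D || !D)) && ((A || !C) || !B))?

Initial set: {(!!((C == (C || A)) == !C) && ((A || (D || !D)) && ((A || !C) || !B)))}.
(!!((C == (C || A)) == !C) && ((A || (D || !D)) && ((A || !C) || !B))): α-rule — add !!((C == (C || A)) == !C), ((A || (D || !D)) && ((A || !C) || !B)).
!!((C == (C || A)) == !C): drop double negation, giving ((C == (C || A)) == !C).
((A || (D || !D)) && ((A || !C) || !B)): α-rule — add (A || (D || !D)), ((A || !C) || !B).
((C == (C || A)) == !C): β-rule — branch into (C == (C || A)), !C  //  !(C == (C || A)), !!C.
  branch 1 (add (C == (C || A)), !C):
    (A || (D || !D)): β-rule — branch into A  //  (D || !D).
      branch 1.1 (add A):
        ((A || !C) || !B): β-rule — branch into (A || !C)  //  !B.
          branch 1.1.1 (add (A || !C)):
            (C == (C || A)): β-rule — branch into C, (C || A)  //  !C, !(C || A).
              branch 1.1.1.1 (add C, (C || A)):
                × closes — contains both C and !C.
              branch 1.1.1.2 (add !C, !(C || A)):
                !(C || A): α-rule — add !C, !A.
                × closes — contains both A and !A.
          branch 1.1.2 (add !B):
            (C == (C || A)): β-rule — branch into C, (C || A)  //  !C, !(C || A).
              branch 1.1.2.1 (add C, (C || A)):
                × closes — contains both C and !C.
              branch 1.1.2.2 (add !C, !(C || A)):
                !(C || A): α-rule — add !C, !A.
                × closes — contains both A and !A.
      branch 1.2 (add (D || !D)):
        ((A || !C) || !B): β-rule — branch into (A || !C)  //  !B.
          branch 1.2.1 (add (A || !C)):
            (C == (C || A)): β-rule — branch into C, (C || A)  //  !C, !(C || A).
              branch 1.2.1.1 (add C, (C || A)):
                × closes — contains both C and !C.
              branch 1.2.1.2 (add !C, !(C || A)):
                !(C || A): α-rule — add !C, !A.
                (D || !D): β-rule — branch into D  //  !D.
                  branch 1.2.1.2.1 (add D):
                    (A || !C): β-rule — branch into A  //  !C.
                      branch 1.2.1.2.1.1 (add A):
                        × closes — contains both A and !A.
                      branch 1.2.1.2.1.2 (add !C):
                        ○ open, literals {A=F, C=F, D=T}.
                  branch 1.2.1.2.2 (add !D):
                    (A || !C): β-rule — branch into A  //  !C.
                      branch 1.2.1.2.2.1 (add A):
                        × closes — contains both A and !A.
                      branch 1.2.1.2.2.2 (add !C):
                        ○ open, literals {A=F, C=F, D=F}.
          branch 1.2.2 (add !B):
            (C == (C || A)): β-rule — branch into C, (C || A)  //  !C, !(C || A).
              branch 1.2.2.1 (add C, (C || A)):
                × closes — contains both C and !C.
              branch 1.2.2.2 (add !C, !(C || A)):
                !(C || A): α-rule — add !C, !A.
                (D || !D): β-rule — branch into D  //  !D.
                  branch 1.2.2.2.1 (add D):
                    ○ open, literals {A=F, B=F, C=F, D=T}.
                  branch 1.2.2.2.2 (add !D):
                    ○ open, literals {A=F, B=F, C=F, D=F}.
  branch 2 (add !(C == (C || A)), !!C):
    (A || (D || !D)): β-rule — branch into A  //  (D || !D).
      branch 2.1 (add A):
        ((A || !C) || !B): β-rule — branch into (A || !C)  //  !B.
          branch 2.1.1 (add (A || !C)):
            !(C == (C || A)): β-rule — branch into C, !(C || A)  //  !C, (C || A).
              branch 2.1.1.1 (add C, !(C || A)):
                !(C || A): α-rule — add !C, !A.
                × closes — contains both C and !C.
              branch 2.1.1.2 (add !C, (C || A)):
                × closes — contains both C and !C.
          branch 2.1.2 (add !B):
            !(C == (C || A)): β-rule — branch into C, !(C || A)  //  !C, (C || A).
              branch 2.1.2.1 (add C, !(C || A)):
                !(C || A): α-rule — add !C, !A.
                × closes — contains both C and !C.
              branch 2.1.2.2 (add !C, (C || A)):
                × closes — contains both C and !C.
      branch 2.2 (add (D || !D)):
        ((A || !C) || !B): β-rule — branch into (A || !C)  //  !B.
          branch 2.2.1 (add (A || !C)):
            !(C == (C || A)): β-rule — branch into C, !(C || A)  //  !C, (C || A).
              branch 2.2.1.1 (add C, !(C || A)):
                !(C || A): α-rule — add !C, !A.
                × closes — contains both C and !C.
              branch 2.2.1.2 (add !C, (C || A)):
                × closes — contains both C and !C.
          branch 2.2.2 (add !B):
            !(C == (C || A)): β-rule — branch into C, !(C || A)  //  !C, (C || A).
              branch 2.2.2.1 (add C, !(C || A)):
                !(C || A): α-rule — add !C, !A.
                × closes — contains both C and !C.
              branch 2.2.2.2 (add !C, (C || A)):
                × closes — contains both C and !C.
16 branches closed, 4 open.
Each open branch fixes some atoms; the unmentioned ones are free. Counting distinct full assignments: branch {A=F, C=F, D=T} (B) contributes 2 new; branch {A=F, C=F, D=F} (B) contributes 2 new; branch {A=F, B=F, C=F, D=T} (none free) contributes 0 new; branch {A=F, B=F, C=F, D=F} (none free) contributes 0 new. Total: 4.

4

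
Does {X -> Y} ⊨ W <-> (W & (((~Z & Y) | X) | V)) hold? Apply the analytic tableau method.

Initial set: {(X -> Y); ~(W <-> (W & (((~Z & Y) | X) | V)))}.
(X -> Y): β-rule — branch into ~X  //  Y.
  branch 1 (add ~X):
    ~(W <-> (W & (((~Z & Y) | X) | V))): β-rule — branch into W, ~(W & (((~Z & Y) | X) | V))  //  ~W, (W & (((~Z & Y) | X) | V)).
      branch 1.1 (add W, ~(W & (((~Z & Y) | X) | V))):
        ~(W & (((~Z & Y) | X) | V)): β-rule — branch into ~W  //  ~(((~Z & Y) | X) | V).
          branch 1.1.1 (add ~W):
            × closes — contains both W and ~W.
          branch 1.1.2 (add ~(((~Z & Y) | X) | V)):
            ~(((~Z & Y) | X) | V): α-rule — add ~((~Z & Y) | X), ~V.
            ~((~Z & Y) | X): α-rule — add ~(~Z & Y), ~X.
            ~(~Z & Y): β-rule — branch into ~~Z  //  ~Y.
              branch 1.1.2.1 (add ~~Z):
                ○ open, literals {V=0, W=1, X=0, Z=1}.
              branch 1.1.2.2 (add ~Y):
                ○ open, literals {V=0, W=1, X=0, Y=0}.
      branch 1.2 (add ~W, (W & (((~Z & Y) | X) | V))):
        (W & (((~Z & Y) | X) | V)): α-rule — add W, (((~Z & Y) | X) | V).
        × closes — contains both W and ~W.
  branch 2 (add Y):
    ~(W <-> (W & (((~Z & Y) | X) | V))): β-rule — branch into W, ~(W & (((~Z & Y) | X) | V))  //  ~W, (W & (((~Z & Y) | X) | V)).
      branch 2.1 (add W, ~(W & (((~Z & Y) | X) | V))):
        ~(W & (((~Z & Y) | X) | V)): β-rule — branch into ~W  //  ~(((~Z & Y) | X) | V).
          branch 2.1.1 (add ~W):
            × closes — contains both W and ~W.
          branch 2.1.2 (add ~(((~Z & Y) | X) | V)):
            ~(((~Z & Y) | X) | V): α-rule — add ~((~Z & Y) | X), ~V.
            ~((~Z & Y) | X): α-rule — add ~(~Z & Y), ~X.
            ~(~Z & Y): β-rule — branch into ~~Z  //  ~Y.
              branch 2.1.2.1 (add ~~Z):
                ○ open, literals {V=0, W=1, X=0, Y=1, Z=1}.
              branch 2.1.2.2 (add ~Y):
                × closes — contains both Y and ~Y.
      branch 2.2 (add ~W, (W & (((~Z & Y) | X) | V))):
        (W & (((~Z & Y) | X) | V)): α-rule — add W, (((~Z & Y) | X) | V).
        × closes — contains both W and ~W.
5 branches closed, 3 open.
An open branch gives a countermodel: V=0, W=1, X=0, Z=1 (unmentioned atoms arbitrary); the premises hold there but the conclusion fails.

No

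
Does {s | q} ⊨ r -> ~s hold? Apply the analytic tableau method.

Initial set: {(s | q); ~(r -> ~s)}.
~(r -> ~s): α-rule — add r, ~~s.
(s | q): β-rule — branch into s  //  q.
  branch 1 (add s):
    ○ open, literals {r=true, s=true}.
  branch 2 (add q):
    ○ open, literals {q=true, r=true, s=true}.
0 branches closed, 2 open.
An open branch gives a countermodel: r=true, s=true (unmentioned atoms arbitrary); the premises hold there but the conclusion fails.

No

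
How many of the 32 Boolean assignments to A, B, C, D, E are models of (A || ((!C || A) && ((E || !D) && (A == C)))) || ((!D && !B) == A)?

Initial set: {((A || ((!C || A) && ((E || !D) && (A == C)))) || ((!D && !B) == A))}.
((A || ((!C || A) && ((E || !D) && (A == C)))) || ((!D && !B) == A)): β-rule — branch into (A || ((!C || A) && ((E || !D) && (A == C))))  //  ((!D && !B) == A).
  branch 1 (add (A || ((!C || A) && ((E || !D) && (A == C))))):
    (A || ((!C || A) && ((E || !D) && (A == C)))): β-rule — branch into A  //  ((!C || A) && ((E || !D) && (A == C))).
      branch 1.1 (add A):
        ○ open, literals {A=T}.
      branch 1.2 (add ((!C || A) && ((E || !D) && (A == C)))):
        ((!C || A) && ((E || !D) && (A == C))): α-rule — add (!C || A), ((E || !D) && (A == C)).
        ((E || !D) && (A == C)): α-rule — add (E || !D), (A == C).
        (!C || A): β-rule — branch into !C  //  A.
          branch 1.2.1 (add !C):
            (E || !D): β-rule — branch into E  //  !D.
              branch 1.2.1.1 (add E):
                (A == C): β-rule — branch into A, C  //  !A, !C.
                  branch 1.2.1.1.1 (add A, C):
                    × closes — contains both C and !C.
                  branch 1.2.1.1.2 (add !A, !C):
                    ○ open, literals {A=F, C=F, E=T}.
              branch 1.2.1.2 (add !D):
                (A == C): β-rule — branch into A, C  //  !A, !C.
                  branch 1.2.1.2.1 (add A, C):
                    × closes — contains both C and !C.
                  branch 1.2.1.2.2 (add !A, !C):
                    ○ open, literals {A=F, C=F, D=F}.
          branch 1.2.2 (add A):
            (E || !D): β-rule — branch into E  //  !D.
              branch 1.2.2.1 (add E):
                (A == C): β-rule — branch into A, C  //  !A, !C.
                  branch 1.2.2.1.1 (add A, C):
                    ○ open, literals {A=T, C=T, E=T}.
                  branch 1.2.2.1.2 (add !A, !C):
                    × closes — contains both A and !A.
              branch 1.2.2.2 (add !D):
                (A == C): β-rule — branch into A, C  //  !A, !C.
                  branch 1.2.2.2.1 (add A, C):
                    ○ open, literals {A=T, C=T, D=F}.
                  branch 1.2.2.2.2 (add !A, !C):
                    × closes — contains both A and !A.
  branch 2 (add ((!D && !B) == A)):
    ((!D && !B) == A): β-rule — branch into (!D && !B), A  //  !(!D && !B), !A.
      branch 2.1 (add (!D && !B), A):
        (!D && !B): α-rule — add !D, !B.
        ○ open, literals {A=T, B=F, D=F}.
      branch 2.2 (add !(!D && !B), !A):
        !(!D && !B): β-rule — branch into !!D  //  !!B.
          branch 2.2.1 (add !!D):
            ○ open, literals {A=F, D=T}.
          branch 2.2.2 (add !!B):
            ○ open, literals {A=F, B=T}.
4 branches closed, 8 open.
Each open branch fixes some atoms; the unmentioned ones are free. Counting distinct full assignments: branch {A=T} (B, C, D, E) contributes 16 new; branch {A=F, C=F, E=T} (B, D) contributes 4 new; branch {A=F, C=F, D=F} (B, E) contributes 2 new; branch {A=T, C=T, E=T} (B, D) contributes 0 new; branch {A=T, C=T, D=F} (B, E) contributes 0 new; branch {A=T, B=F, D=F} (C, E) contributes 0 new; branch {A=F, D=T} (B, C, E) contributes 6 new; branch {A=F, B=T} (C, D, E) contributes 2 new. Total: 30.

30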